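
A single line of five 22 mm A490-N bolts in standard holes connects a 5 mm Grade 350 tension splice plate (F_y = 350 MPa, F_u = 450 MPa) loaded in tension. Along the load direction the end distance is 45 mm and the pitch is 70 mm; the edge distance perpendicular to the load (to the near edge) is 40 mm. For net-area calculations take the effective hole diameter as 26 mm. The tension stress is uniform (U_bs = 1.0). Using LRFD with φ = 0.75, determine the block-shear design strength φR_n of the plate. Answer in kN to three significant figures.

Shear plane L_v = 45 + 4·70 = 325 mm; A_gv = 325 × 5 = 1625 mm².
A_nv = (325 − 4.5·26) × 5 = 1040 mm².
A_nt = (40 − 0.5·26) × 5 = 135 mm².
0.6 F_u A_nv = 280.8 kN; 0.6 F_y A_gv = 341.2 kN → shear rupture governs the shear term.
R_n = 280.8 + 1.0 × 450 × 135 / 1000 = 341.6 kN.
Design strength φR_n = 0.75 × 341.6 = 256 kN.

256 kN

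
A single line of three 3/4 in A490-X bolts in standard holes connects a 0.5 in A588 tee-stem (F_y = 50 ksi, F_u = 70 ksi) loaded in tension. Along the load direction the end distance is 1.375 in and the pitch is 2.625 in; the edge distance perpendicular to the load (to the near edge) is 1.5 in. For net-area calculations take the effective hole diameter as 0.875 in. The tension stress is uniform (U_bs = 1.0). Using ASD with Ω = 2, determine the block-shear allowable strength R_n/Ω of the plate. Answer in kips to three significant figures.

65.2 kips

Shear plane L_v = 1.375 + 2·2.625 = 6.625 in; A_gv = 6.625 × 0.5 = 3.312 in².
A_nv = (6.625 − 2.5·0.875) × 0.5 = 2.219 in².
A_nt = (1.5 − 0.5·0.875) × 0.5 = 0.5312 in².
0.6 F_u A_nv = 93.19 kips; 0.6 F_y A_gv = 99.38 kips → shear rupture governs the shear term.
R_n = 93.19 + 1.0 × 70 × 0.5312 = 130.4 kips.
Allowable strength R_n/Ω = 130.4 / 2 = 65.2 kips.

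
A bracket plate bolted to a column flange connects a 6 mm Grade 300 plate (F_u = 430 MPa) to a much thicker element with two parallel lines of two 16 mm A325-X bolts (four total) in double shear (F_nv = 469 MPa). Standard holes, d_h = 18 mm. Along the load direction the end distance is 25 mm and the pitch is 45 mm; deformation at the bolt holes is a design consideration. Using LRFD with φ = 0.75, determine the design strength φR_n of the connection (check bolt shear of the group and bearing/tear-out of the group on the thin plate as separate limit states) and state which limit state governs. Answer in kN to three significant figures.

Bolt shear: A_b = π·16²/4 = 201.1 mm²; R_n = 469 × 201.1 × 4 × 2 / 1000 = 754.4 kN → 0.75 × 754.4 = 566 kN.
Bearing (1.2 l_c t F_u ≤ 2.4 d t F_u): upper limit = 2.4·16·6·430 / 1000 = 99.07 kN.
  Edge l_c = 25 − 18/2 = 16 → r_n = 49.54 kN; interior l_c = 45 − 18 = 27 → r_n = 83.59 kN.
  R_n,bearing = 2·49.54 + 2·83.59 = 266.3 kN → 0.75 × 266.3 = 200 kN.
Bearing governs: 200 kN.

200 kN (bearing governs)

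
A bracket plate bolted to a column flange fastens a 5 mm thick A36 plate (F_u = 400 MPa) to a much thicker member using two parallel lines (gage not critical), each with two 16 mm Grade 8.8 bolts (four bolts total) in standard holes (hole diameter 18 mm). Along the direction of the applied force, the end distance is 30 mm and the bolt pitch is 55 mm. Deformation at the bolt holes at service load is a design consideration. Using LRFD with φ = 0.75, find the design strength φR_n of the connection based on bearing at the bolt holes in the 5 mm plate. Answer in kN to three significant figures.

191 kN

Per bolt r_n = 1.2 l_c t F_u ≤ 2.4 d t F_u; upper limit = 2.4 × 16 × 5 × 400 / 1000 = 76.8 kN.
Edge bolt: l_c = 30 − 18/2 = 21 mm → 1.2 × 21 × 5 × 400 / 1000 = 50.4 → r_n = 50.4 kN.
Interior bolts: l_c = 55 − 18 = 37 mm → 1.2 × 37 × 5 × 400 / 1000 = 88.8 → r_n = 76.8 kN.
R_n = 2 × 50.4 + 2 × 76.8 = 254.4 kN.
Design strength φR_n = 0.75 × 254.4 = 191 kN.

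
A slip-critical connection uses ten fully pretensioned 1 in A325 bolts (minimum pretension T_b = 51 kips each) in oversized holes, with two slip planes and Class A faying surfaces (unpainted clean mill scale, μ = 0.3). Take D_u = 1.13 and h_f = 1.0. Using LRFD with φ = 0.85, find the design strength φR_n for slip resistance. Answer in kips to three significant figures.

R_n = μ · D_u · h_f · T_b · n_s · n_b = 0.3 × 1.13 × 1.0 × 51 × 2 × 10 = 345.8 kips.
Design strength φR_n = 0.85 × 345.8 = 294 kips.

294 kips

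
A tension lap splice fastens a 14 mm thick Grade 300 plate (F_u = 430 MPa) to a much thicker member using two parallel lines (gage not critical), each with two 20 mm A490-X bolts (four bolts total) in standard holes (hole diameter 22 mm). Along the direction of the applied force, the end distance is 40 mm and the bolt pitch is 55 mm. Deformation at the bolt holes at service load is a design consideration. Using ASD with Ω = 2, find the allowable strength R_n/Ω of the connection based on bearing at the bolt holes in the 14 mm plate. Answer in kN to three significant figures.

Per bolt r_n = 1.2 l_c t F_u ≤ 2.4 d t F_u; upper limit = 2.4 × 20 × 14 × 430 / 1000 = 289 kN.
Edge bolt: l_c = 40 − 22/2 = 29 mm → 1.2 × 29 × 14 × 430 / 1000 = 209.5 → r_n = 209.5 kN.
Interior bolts: l_c = 55 − 22 = 33 mm → 1.2 × 33 × 14 × 430 / 1000 = 238.4 → r_n = 238.4 kN.
R_n = 2 × 209.5 + 2 × 238.4 = 895.8 kN.
Allowable strength R_n/Ω = 895.8 / 2 = 448 kN.

448 kN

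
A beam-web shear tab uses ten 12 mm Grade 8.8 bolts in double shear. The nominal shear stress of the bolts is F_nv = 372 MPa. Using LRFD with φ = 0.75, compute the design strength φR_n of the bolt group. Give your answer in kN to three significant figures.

631 kN

A_b = π × 12² / 4 = 113.1 mm².
R_n = F_nv · A_b · n · n_s = 372 × 113.1 × 10 × 2 / 1000 = 841.4 kN.
Design strength φR_n = 0.75 × 841.4 = 631 kN.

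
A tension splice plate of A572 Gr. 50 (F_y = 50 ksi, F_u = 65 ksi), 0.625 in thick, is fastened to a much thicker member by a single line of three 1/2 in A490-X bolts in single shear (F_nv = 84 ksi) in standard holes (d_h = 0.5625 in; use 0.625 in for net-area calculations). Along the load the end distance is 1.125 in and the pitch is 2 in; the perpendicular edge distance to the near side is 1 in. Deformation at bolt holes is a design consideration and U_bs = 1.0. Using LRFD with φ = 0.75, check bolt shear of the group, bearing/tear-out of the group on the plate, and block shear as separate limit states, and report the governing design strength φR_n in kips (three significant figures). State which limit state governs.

Bolt shear: A_b = π·0.5²/4 = 0.1963 in²; R_n = 84 × 0.1963 × 3 × 1 = 49.48 kips → 0.75 × 49.48 = 37.1 kips.
Bearing: edge l_c = 0.8438, r_n = 41.13 kips; interior l_c = 1.438, r_n = 48.75 kips; R_n = 41.13 + 2·48.75 = 138.6 kips → 104 kips.
Block shear: A_gv = 3.203, A_nv = 2.227, A_nt = 0.4297 in²; R_n = min(0.6F_uA_nv, 0.6F_yA_gv) + U_bs·F_u·A_nt = 114.8 kips → 86.1 kips.
Bolt shear governs: 37.1 kips.

37.1 kips (bolt shear governs)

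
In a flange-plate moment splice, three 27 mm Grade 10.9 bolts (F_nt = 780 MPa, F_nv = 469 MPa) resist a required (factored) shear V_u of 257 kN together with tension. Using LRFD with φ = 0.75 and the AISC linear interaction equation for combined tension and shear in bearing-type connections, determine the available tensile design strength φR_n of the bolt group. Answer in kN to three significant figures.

A_b = π·27²/4 = 572.6 mm²; f_rv = 257 × 1000 / (3 × 572.6) = 149.6 MPa.
F'_nt = 1.3 F_nt − (F_nt / φF_nv) f_rv = 1.3·780 − (780/(0.75·469))·149.6 = 682.2 MPa, capped at F_nt → F'_nt = 682.2 MPa.
R_n = F'_nt · A_b · n = 682.2 × 572.6 × 3 / 1000 = 1172 kN.
Design strength φR_n = 0.75 × 1172 = 879 kN.

879 kN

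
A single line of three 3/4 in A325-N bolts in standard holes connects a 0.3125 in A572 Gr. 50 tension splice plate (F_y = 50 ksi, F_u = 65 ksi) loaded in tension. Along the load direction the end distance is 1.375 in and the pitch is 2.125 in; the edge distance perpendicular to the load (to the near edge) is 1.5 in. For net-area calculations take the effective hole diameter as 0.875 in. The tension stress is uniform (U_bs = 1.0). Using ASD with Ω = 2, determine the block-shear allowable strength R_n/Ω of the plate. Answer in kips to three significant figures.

31.7 kips

Shear plane L_v = 1.375 + 2·2.125 = 5.625 in; A_gv = 5.625 × 0.3125 = 1.758 in².
A_nv = (5.625 − 2.5·0.875) × 0.3125 = 1.074 in².
A_nt = (1.5 − 0.5·0.875) × 0.3125 = 0.332 in².
0.6 F_u A_nv = 41.89 kips; 0.6 F_y A_gv = 52.73 kips → shear rupture governs the shear term.
R_n = 41.89 + 1.0 × 65 × 0.332 = 63.48 kips.
Allowable strength R_n/Ω = 63.48 / 2 = 31.7 kips.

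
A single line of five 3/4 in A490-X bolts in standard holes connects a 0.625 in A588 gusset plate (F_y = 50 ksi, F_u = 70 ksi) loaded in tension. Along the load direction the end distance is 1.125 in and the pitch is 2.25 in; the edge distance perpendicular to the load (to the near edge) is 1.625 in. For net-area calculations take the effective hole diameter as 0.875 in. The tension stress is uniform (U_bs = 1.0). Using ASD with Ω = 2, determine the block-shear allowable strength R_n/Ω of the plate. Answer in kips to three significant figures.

Shear plane L_v = 1.125 + 4·2.25 = 10.12 in; A_gv = 10.12 × 0.625 = 6.328 in².
A_nv = (10.12 − 4.5·0.875) × 0.625 = 3.867 in².
A_nt = (1.625 − 0.5·0.875) × 0.625 = 0.7422 in².
0.6 F_u A_nv = 162.4 kips; 0.6 F_y A_gv = 189.8 kips → shear rupture governs the shear term.
R_n = 162.4 + 1.0 × 70 × 0.7422 = 214.4 kips.
Allowable strength R_n/Ω = 214.4 / 2 = 107 kips.

107 kips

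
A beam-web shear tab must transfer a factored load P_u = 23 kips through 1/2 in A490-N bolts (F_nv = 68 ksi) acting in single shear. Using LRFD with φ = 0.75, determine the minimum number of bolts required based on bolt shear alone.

A_b = π·0.5²/4 = 0.1963 in².
Per-bolt design strength φR_n = 0.75 × 68 × 0.1963 × 1 = 10.01 kips.
n ≥ 23 / 10.01 = 2.297 → use 3 bolts.

3 bolts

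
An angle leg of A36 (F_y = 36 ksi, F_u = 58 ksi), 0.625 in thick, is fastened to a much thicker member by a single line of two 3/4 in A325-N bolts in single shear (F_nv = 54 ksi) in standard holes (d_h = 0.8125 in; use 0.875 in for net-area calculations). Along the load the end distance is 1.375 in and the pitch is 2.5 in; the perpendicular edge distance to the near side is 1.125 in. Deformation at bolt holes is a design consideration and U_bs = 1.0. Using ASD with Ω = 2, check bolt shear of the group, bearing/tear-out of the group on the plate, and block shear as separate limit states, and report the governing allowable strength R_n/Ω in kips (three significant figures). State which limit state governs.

Bolt shear: A_b = π·0.75²/4 = 0.4418 in²; R_n = 54 × 0.4418 × 2 × 1 = 47.71 kips → 47.71 / 2 = 23.9 kips.
Bearing: edge l_c = 0.9688, r_n = 42.14 kips; interior l_c = 1.688, r_n = 65.25 kips; R_n = 42.14 + 1·65.25 = 107.4 kips → 53.7 kips.
Block shear: A_gv = 2.422, A_nv = 1.602, A_nt = 0.4297 in²; R_n = min(0.6F_uA_nv, 0.6F_yA_gv) + U_bs·F_u·A_nt = 77.23 kips → 38.6 kips.
Bolt shear governs: 23.9 kips.

23.9 kips (bolt shear governs)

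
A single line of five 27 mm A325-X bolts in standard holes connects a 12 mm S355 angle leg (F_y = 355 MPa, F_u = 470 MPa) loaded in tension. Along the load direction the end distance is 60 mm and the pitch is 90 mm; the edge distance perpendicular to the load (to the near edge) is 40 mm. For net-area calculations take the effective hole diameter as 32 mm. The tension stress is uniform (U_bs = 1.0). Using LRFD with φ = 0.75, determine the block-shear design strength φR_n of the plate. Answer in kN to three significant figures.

Shear plane L_v = 60 + 4·90 = 420 mm; A_gv = 420 × 12 = 5040 mm².
A_nv = (420 − 4.5·32) × 12 = 3312 mm².
A_nt = (40 − 0.5·32) × 12 = 288 mm².
0.6 F_u A_nv = 934 kN; 0.6 F_y A_gv = 1074 kN → shear rupture governs the shear term.
R_n = 934 + 1.0 × 470 × 288 / 1000 = 1069 kN.
Design strength φR_n = 0.75 × 1069 = 802 kN.

802 kN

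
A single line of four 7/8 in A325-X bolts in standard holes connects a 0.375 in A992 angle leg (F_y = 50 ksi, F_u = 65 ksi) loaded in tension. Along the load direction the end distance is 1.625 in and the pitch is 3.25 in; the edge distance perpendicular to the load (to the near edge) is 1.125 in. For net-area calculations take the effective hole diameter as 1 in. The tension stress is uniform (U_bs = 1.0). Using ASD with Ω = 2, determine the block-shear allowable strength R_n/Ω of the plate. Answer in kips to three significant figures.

65.2 kips

Shear plane L_v = 1.625 + 3·3.25 = 11.38 in; A_gv = 11.38 × 0.375 = 4.266 in².
A_nv = (11.38 − 3.5·1) × 0.375 = 2.953 in².
A_nt = (1.125 − 0.5·1) × 0.375 = 0.2344 in².
0.6 F_u A_nv = 115.2 kips; 0.6 F_y A_gv = 128 kips → shear rupture governs the shear term.
R_n = 115.2 + 1.0 × 65 × 0.2344 = 130.4 kips.
Allowable strength R_n/Ω = 130.4 / 2 = 65.2 kips.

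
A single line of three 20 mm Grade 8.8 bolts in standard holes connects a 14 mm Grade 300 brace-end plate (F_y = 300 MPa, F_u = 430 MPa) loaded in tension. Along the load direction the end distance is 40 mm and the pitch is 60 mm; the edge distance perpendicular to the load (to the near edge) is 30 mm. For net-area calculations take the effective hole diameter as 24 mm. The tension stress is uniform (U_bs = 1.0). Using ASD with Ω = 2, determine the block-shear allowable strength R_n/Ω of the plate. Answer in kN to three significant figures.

Shear plane L_v = 40 + 2·60 = 160 mm; A_gv = 160 × 14 = 2240 mm².
A_nv = (160 − 2.5·24) × 14 = 1400 mm².
A_nt = (30 − 0.5·24) × 14 = 252 mm².
0.6 F_u A_nv = 361.2 kN; 0.6 F_y A_gv = 403.2 kN → shear rupture governs the shear term.
R_n = 361.2 + 1.0 × 430 × 252 / 1000 = 469.6 kN.
Allowable strength R_n/Ω = 469.6 / 2 = 235 kN.

235 kN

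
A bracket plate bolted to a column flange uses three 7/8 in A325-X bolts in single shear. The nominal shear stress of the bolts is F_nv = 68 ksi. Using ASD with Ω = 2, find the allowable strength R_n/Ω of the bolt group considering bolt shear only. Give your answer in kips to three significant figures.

61.3 kips

A_b = π × 0.875² / 4 = 0.6013 in².
R_n = F_nv · A_b · n · n_s = 68 × 0.6013 × 3 × 1 = 122.7 kips.
Allowable strength R_n/Ω = 122.7 / 2 = 61.3 kips.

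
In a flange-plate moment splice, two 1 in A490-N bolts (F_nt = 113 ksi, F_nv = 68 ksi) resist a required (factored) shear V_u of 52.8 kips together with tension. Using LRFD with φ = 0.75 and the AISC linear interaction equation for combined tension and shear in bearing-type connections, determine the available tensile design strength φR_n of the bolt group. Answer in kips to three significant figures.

A_b = π·1²/4 = 0.7854 in²; f_rv = 52.8 / (2 × 0.7854) = 33.61 ksi.
F'_nt = 1.3 F_nt − (F_nt / φF_nv) f_rv = 1.3·113 − (113/(0.75·68))·33.61 = 72.42 ksi, capped at F_nt → F'_nt = 72.42 ksi.
R_n = F'_nt · A_b · n = 72.42 × 0.7854 × 2 = 113.8 kips.
Design strength φR_n = 0.75 × 113.8 = 85.3 kips.

85.3 kips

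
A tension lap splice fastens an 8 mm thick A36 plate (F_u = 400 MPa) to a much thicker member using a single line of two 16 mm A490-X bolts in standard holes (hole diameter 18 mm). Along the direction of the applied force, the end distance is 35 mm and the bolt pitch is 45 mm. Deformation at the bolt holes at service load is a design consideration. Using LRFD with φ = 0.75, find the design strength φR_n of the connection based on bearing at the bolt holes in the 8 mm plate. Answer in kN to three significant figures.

Per bolt r_n = 1.2 l_c t F_u ≤ 2.4 d t F_u; upper limit = 2.4 × 16 × 8 × 400 / 1000 = 122.9 kN.
Edge bolt: l_c = 35 − 18/2 = 26 mm → 1.2 × 26 × 8 × 400 / 1000 = 99.84 → r_n = 99.84 kN.
Interior bolts: l_c = 45 − 18 = 27 mm → 1.2 × 27 × 8 × 400 / 1000 = 103.7 → r_n = 103.7 kN.
R_n = 1 × 99.84 + 1 × 103.7 = 203.5 kN.
Design strength φR_n = 0.75 × 203.5 = 153 kN.

153 kN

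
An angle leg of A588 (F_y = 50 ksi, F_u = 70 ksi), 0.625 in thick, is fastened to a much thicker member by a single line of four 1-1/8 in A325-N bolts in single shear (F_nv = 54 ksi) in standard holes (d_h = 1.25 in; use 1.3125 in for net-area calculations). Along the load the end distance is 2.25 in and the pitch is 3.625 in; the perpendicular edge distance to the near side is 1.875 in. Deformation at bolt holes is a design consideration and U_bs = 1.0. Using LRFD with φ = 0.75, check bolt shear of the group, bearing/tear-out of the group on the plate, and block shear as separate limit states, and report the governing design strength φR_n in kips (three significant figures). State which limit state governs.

161 kips (bolt shear governs)

Bolt shear: A_b = π·1.125²/4 = 0.994 in²; R_n = 54 × 0.994 × 4 × 1 = 214.7 kips → 0.75 × 214.7 = 161 kips.
Bearing: edge l_c = 1.625, r_n = 85.31 kips; interior l_c = 2.375, r_n = 118.1 kips; R_n = 85.31 + 3·118.1 = 439.7 kips → 330 kips.
Block shear: A_gv = 8.203, A_nv = 5.332, A_nt = 0.7617 in²; R_n = min(0.6F_uA_nv, 0.6F_yA_gv) + U_bs·F_u·A_nt = 277.3 kips → 208 kips.
Bolt shear governs: 161 kips.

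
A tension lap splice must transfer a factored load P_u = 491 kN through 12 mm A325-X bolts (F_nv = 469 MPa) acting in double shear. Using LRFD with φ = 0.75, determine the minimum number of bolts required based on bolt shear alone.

A_b = π·12²/4 = 113.1 mm².
Per-bolt design strength φR_n = 0.75 × 469 × 113.1 × 2 / 1000 = 79.56 kN.
n ≥ 491 / 79.56 = 6.171 → use 7 bolts.

7 bolts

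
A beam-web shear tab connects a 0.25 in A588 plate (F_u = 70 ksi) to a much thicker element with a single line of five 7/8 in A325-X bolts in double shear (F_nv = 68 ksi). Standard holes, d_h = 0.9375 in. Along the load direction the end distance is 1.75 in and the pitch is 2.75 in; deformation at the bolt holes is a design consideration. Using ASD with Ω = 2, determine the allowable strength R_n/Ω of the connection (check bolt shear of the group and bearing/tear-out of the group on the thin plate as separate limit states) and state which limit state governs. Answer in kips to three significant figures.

Bolt shear: A_b = π·0.875²/4 = 0.6013 in²; R_n = 68 × 0.6013 × 5 × 2 = 408.9 kips → 408.9 / 2 = 204 kips.
Bearing (1.2 l_c t F_u ≤ 2.4 d t F_u): upper limit = 2.4·0.875·0.25·70 = 36.75 kips.
  Edge l_c = 1.75 − 0.9375/2 = 1.281 → r_n = 26.91 kips; interior l_c = 2.75 − 0.9375 = 1.812 → r_n = 36.75 kips.
  R_n,bearing = 1·26.91 + 4·36.75 = 173.9 kips → 173.9 / 2 = 87 kips.
Bearing governs: 87 kips.

87 kips (bearing governs)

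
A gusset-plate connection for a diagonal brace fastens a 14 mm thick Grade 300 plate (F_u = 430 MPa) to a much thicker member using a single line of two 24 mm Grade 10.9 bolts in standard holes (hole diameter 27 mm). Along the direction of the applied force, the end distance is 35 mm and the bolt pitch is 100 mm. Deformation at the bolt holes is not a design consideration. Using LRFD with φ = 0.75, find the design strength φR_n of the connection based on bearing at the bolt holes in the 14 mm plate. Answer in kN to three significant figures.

Per bolt r_n = 1.5 l_c t F_u ≤ 3.0 d t F_u; upper limit = 3.0 × 24 × 14 × 430 / 1000 = 433.4 kN.
Edge bolt: l_c = 35 − 27/2 = 21.5 mm → 1.5 × 21.5 × 14 × 430 / 1000 = 194.1 → r_n = 194.1 kN.
Interior bolts: l_c = 100 − 27 = 73 mm → 1.5 × 73 × 14 × 430 / 1000 = 659.2 → r_n = 433.4 kN.
R_n = 1 × 194.1 + 1 × 433.4 = 627.6 kN.
Design strength φR_n = 0.75 × 627.6 = 471 kN.

471 kN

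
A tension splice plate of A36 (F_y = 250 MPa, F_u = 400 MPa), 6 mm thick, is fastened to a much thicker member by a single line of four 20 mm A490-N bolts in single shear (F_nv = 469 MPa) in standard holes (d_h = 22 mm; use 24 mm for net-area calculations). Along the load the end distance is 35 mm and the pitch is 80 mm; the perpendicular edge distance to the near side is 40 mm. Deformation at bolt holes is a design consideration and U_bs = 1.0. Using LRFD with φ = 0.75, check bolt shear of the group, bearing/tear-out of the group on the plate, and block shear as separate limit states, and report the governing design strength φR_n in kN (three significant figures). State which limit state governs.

Bolt shear: A_b = π·20²/4 = 314.2 mm²; R_n = 469 × 314.2 × 4 × 1 / 1000 = 589.4 kN → 0.75 × 589.4 = 442 kN.
Bearing: edge l_c = 24, r_n = 69.12 kN; interior l_c = 58, r_n = 115.2 kN; R_n = 69.12 + 3·115.2 = 414.7 kN → 311 kN.
Block shear: A_gv = 1650, A_nv = 1146, A_nt = 168 mm²; R_n = min(0.6F_uA_nv, 0.6F_yA_gv) + U_bs·F_u·A_nt = 314.7 kN → 236 kN.
Block shear governs: 236 kN.

236 kN (block shear governs)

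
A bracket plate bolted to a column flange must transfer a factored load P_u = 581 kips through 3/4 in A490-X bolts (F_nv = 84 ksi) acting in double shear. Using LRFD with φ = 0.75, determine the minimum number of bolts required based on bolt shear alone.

A_b = π·0.75²/4 = 0.4418 in².
Per-bolt design strength φR_n = 0.75 × 84 × 0.4418 × 2 = 55.67 kips.
n ≥ 581 / 55.67 = 10.44 → use 11 bolts.

11 bolts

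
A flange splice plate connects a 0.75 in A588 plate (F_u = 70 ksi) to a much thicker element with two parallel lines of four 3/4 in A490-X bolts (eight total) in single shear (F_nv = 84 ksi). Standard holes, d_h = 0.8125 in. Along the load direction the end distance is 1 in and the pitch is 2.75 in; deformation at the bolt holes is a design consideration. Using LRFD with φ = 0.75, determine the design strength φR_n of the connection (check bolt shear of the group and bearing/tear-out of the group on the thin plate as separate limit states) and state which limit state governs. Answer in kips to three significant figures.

Bolt shear: A_b = π·0.75²/4 = 0.4418 in²; R_n = 84 × 0.4418 × 8 × 1 = 296.9 kips → 0.75 × 296.9 = 223 kips.
Bearing (1.2 l_c t F_u ≤ 2.4 d t F_u): upper limit = 2.4·0.75·0.75·70 = 94.5 kips.
  Edge l_c = 1 − 0.8125/2 = 0.5938 → r_n = 37.41 kips; interior l_c = 2.75 − 0.8125 = 1.938 → r_n = 94.5 kips.
  R_n,bearing = 2·37.41 + 6·94.5 = 641.8 kips → 0.75 × 641.8 = 481 kips.
Bolt shear governs: 223 kips.

223 kips (bolt shear governs)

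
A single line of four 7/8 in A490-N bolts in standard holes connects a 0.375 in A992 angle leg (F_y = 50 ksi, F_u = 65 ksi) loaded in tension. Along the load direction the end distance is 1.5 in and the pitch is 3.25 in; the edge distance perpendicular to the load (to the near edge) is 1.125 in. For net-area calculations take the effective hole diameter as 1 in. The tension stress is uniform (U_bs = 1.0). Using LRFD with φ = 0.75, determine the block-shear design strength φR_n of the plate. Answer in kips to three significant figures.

96.4 kips

Shear plane L_v = 1.5 + 3·3.25 = 11.25 in; A_gv = 11.25 × 0.375 = 4.219 in².
A_nv = (11.25 − 3.5·1) × 0.375 = 2.906 in².
A_nt = (1.125 − 0.5·1) × 0.375 = 0.2344 in².
0.6 F_u A_nv = 113.3 kips; 0.6 F_y A_gv = 126.6 kips → shear rupture governs the shear term.
R_n = 113.3 + 1.0 × 65 × 0.2344 = 128.6 kips.
Design strength φR_n = 0.75 × 128.6 = 96.4 kips.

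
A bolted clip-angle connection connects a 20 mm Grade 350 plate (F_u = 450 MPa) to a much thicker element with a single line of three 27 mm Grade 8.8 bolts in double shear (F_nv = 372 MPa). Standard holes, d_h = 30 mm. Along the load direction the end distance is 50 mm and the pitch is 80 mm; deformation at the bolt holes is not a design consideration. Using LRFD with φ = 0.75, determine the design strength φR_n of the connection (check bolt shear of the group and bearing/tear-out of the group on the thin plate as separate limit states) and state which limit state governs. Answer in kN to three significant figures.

Bolt shear: A_b = π·27²/4 = 572.6 mm²; R_n = 372 × 572.6 × 3 × 2 / 1000 = 1278 kN → 0.75 × 1278 = 958 kN.
Bearing (1.5 l_c t F_u ≤ 3.0 d t F_u): upper limit = 3.0·27·20·450 / 1000 = 729 kN.
  Edge l_c = 50 − 30/2 = 35 → r_n = 472.5 kN; interior l_c = 80 − 30 = 50 → r_n = 675 kN.
  R_n,bearing = 1·472.5 + 2·675 = 1822 kN → 0.75 × 1822 = 1370 kN.
Bolt shear governs: 958 kN.

958 kN (bolt shear governs)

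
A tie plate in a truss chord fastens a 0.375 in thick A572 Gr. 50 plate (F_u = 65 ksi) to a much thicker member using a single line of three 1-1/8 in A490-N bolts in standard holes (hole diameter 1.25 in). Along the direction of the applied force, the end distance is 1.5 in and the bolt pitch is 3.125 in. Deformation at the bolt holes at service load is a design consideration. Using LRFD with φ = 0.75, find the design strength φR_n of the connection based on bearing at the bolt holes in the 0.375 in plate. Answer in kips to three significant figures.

Per bolt r_n = 1.2 l_c t F_u ≤ 2.4 d t F_u; upper limit = 2.4 × 1.125 × 0.375 × 65 = 65.81 kips.
Edge bolt: l_c = 1.5 − 1.25/2 = 0.875 in → 1.2 × 0.875 × 0.375 × 65 = 25.59 → r_n = 25.59 kips.
Interior bolts: l_c = 3.125 − 1.25 = 1.875 in → 1.2 × 1.875 × 0.375 × 65 = 54.84 → r_n = 54.84 kips.
R_n = 1 × 25.59 + 2 × 54.84 = 135.3 kips.
Design strength φR_n = 0.75 × 135.3 = 101 kips.

101 kips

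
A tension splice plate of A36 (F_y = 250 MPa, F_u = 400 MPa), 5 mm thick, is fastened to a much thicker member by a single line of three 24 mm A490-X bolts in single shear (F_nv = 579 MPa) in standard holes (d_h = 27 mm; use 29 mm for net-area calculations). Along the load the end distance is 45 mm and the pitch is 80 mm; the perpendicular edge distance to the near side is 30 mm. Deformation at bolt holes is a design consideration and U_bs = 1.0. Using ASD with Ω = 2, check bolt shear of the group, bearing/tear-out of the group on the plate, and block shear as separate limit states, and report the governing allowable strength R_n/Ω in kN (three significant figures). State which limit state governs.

Bolt shear: A_b = π·24²/4 = 452.4 mm²; R_n = 579 × 452.4 × 3 × 1 / 1000 = 785.8 kN → 785.8 / 2 = 393 kN.
Bearing: edge l_c = 31.5, r_n = 75.6 kN; interior l_c = 53, r_n = 115.2 kN; R_n = 75.6 + 2·115.2 = 306 kN → 153 kN.
Block shear: A_gv = 1025, A_nv = 662.5, A_nt = 77.5 mm²; R_n = min(0.6F_uA_nv, 0.6F_yA_gv) + U_bs·F_u·A_nt = 184.8 kN → 92.4 kN.
Block shear governs: 92.4 kN.

92.4 kN (block shear governs)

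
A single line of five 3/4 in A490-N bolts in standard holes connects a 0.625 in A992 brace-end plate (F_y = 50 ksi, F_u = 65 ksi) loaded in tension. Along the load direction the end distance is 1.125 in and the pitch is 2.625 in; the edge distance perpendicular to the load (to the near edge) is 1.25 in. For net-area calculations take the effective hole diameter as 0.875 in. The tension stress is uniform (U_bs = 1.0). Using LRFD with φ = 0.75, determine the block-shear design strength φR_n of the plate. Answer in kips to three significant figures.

165 kips

Shear plane L_v = 1.125 + 4·2.625 = 11.62 in; A_gv = 11.62 × 0.625 = 7.266 in².
A_nv = (11.62 − 4.5·0.875) × 0.625 = 4.805 in².
A_nt = (1.25 − 0.5·0.875) × 0.625 = 0.5078 in².
0.6 F_u A_nv = 187.4 kips; 0.6 F_y A_gv = 218 kips → shear rupture governs the shear term.
R_n = 187.4 + 1.0 × 65 × 0.5078 = 220.4 kips.
Design strength φR_n = 0.75 × 220.4 = 165 kips.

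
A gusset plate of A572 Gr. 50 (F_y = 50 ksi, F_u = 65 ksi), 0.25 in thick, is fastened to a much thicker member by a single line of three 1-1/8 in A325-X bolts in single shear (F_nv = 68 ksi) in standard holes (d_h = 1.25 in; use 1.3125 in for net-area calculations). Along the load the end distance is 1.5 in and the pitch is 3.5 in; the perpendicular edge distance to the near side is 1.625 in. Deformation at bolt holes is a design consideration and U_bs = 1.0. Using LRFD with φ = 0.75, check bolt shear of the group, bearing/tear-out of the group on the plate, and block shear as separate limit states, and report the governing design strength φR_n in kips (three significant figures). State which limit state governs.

Bolt shear: A_b = π·1.125²/4 = 0.994 in²; R_n = 68 × 0.994 × 3 × 1 = 202.8 kips → 0.75 × 202.8 = 152 kips.
Bearing: edge l_c = 0.875, r_n = 17.06 kips; interior l_c = 2.25, r_n = 43.87 kips; R_n = 17.06 + 2·43.87 = 104.8 kips → 78.6 kips.
Block shear: A_gv = 2.125, A_nv = 1.305, A_nt = 0.2422 in²; R_n = min(0.6F_uA_nv, 0.6F_yA_gv) + U_bs·F_u·A_nt = 66.62 kips → 50 kips.
Block shear governs: 50 kips.

50 kips (block shear governs)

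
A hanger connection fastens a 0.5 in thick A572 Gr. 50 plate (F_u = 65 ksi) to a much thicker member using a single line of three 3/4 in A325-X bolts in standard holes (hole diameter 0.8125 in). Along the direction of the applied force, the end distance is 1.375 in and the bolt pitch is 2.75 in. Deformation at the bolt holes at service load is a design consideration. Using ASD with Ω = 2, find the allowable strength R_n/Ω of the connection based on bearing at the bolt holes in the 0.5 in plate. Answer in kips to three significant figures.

77.4 kips

Per bolt r_n = 1.2 l_c t F_u ≤ 2.4 d t F_u; upper limit = 2.4 × 0.75 × 0.5 × 65 = 58.5 kips.
Edge bolt: l_c = 1.375 − 0.8125/2 = 0.9688 in → 1.2 × 0.9688 × 0.5 × 65 = 37.78 → r_n = 37.78 kips.
Interior bolts: l_c = 2.75 − 0.8125 = 1.938 in → 1.2 × 1.938 × 0.5 × 65 = 75.56 → r_n = 58.5 kips.
R_n = 1 × 37.78 + 2 × 58.5 = 154.8 kips.
Allowable strength R_n/Ω = 154.8 / 2 = 77.4 kips.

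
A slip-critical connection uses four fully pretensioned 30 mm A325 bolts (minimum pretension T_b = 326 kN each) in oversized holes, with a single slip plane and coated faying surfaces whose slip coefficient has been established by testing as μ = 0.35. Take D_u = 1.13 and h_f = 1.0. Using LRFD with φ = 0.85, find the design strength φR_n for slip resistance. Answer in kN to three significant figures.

R_n = μ · D_u · h_f · T_b · n_s · n_b = 0.35 × 1.13 × 1.0 × 326 × 1 × 4 = 515.7 kN.
Design strength φR_n = 0.85 × 515.7 = 438 kN.

438 kN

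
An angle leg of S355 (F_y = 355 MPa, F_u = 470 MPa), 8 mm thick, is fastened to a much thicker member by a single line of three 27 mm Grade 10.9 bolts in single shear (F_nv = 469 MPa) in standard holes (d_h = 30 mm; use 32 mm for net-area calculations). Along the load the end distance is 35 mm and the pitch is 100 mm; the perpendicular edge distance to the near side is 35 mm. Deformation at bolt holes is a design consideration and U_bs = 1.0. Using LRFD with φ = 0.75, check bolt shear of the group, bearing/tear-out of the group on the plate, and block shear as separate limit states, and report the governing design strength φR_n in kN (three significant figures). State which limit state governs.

316 kN (block shear governs)

Bolt shear: A_b = π·27²/4 = 572.6 mm²; R_n = 469 × 572.6 × 3 × 1 / 1000 = 805.6 kN → 0.75 × 805.6 = 604 kN.
Bearing: edge l_c = 20, r_n = 90.24 kN; interior l_c = 70, r_n = 243.6 kN; R_n = 90.24 + 2·243.6 = 577.5 kN → 433 kN.
Block shear: A_gv = 1880, A_nv = 1240, A_nt = 152 mm²; R_n = min(0.6F_uA_nv, 0.6F_yA_gv) + U_bs·F_u·A_nt = 421.1 kN → 316 kN.
Block shear governs: 316 kN.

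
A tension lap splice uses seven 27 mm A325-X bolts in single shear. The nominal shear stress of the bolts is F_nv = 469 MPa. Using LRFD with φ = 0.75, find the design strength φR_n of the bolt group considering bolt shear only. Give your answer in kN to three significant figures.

A_b = π × 27² / 4 = 572.6 mm².
R_n = F_nv · A_b · n · n_s = 469 × 572.6 × 7 × 1 / 1000 = 1880 kN.
Design strength φR_n = 0.75 × 1880 = 1410 kN.

1410 kN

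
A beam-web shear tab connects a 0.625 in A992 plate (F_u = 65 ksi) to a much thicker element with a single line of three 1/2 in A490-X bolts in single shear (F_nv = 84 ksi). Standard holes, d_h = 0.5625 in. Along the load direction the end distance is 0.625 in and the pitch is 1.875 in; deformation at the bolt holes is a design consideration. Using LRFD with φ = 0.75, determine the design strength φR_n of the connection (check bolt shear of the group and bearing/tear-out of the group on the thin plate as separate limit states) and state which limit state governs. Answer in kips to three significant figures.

Bolt shear: A_b = π·0.5²/4 = 0.1963 in²; R_n = 84 × 0.1963 × 3 × 1 = 49.48 kips → 0.75 × 49.48 = 37.1 kips.
Bearing (1.2 l_c t F_u ≤ 2.4 d t F_u): upper limit = 2.4·0.5·0.625·65 = 48.75 kips.
  Edge l_c = 0.625 − 0.5625/2 = 0.3438 → r_n = 16.76 kips; interior l_c = 1.875 − 0.5625 = 1.312 → r_n = 48.75 kips.
  R_n,bearing = 1·16.76 + 2·48.75 = 114.3 kips → 0.75 × 114.3 = 85.7 kips.
Bolt shear governs: 37.1 kips.

37.1 kips (bolt shear governs)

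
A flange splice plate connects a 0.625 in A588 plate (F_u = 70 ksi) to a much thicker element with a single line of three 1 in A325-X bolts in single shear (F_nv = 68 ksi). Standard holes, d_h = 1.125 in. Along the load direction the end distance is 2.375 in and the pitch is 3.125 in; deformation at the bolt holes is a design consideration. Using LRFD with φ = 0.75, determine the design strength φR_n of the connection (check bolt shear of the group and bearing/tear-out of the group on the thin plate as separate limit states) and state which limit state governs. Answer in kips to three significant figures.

Bolt shear: A_b = π·1²/4 = 0.7854 in²; R_n = 68 × 0.7854 × 3 × 1 = 160.2 kips → 0.75 × 160.2 = 120 kips.
Bearing (1.2 l_c t F_u ≤ 2.4 d t F_u): upper limit = 2.4·1·0.625·70 = 105 kips.
  Edge l_c = 2.375 − 1.125/2 = 1.812 → r_n = 95.16 kips; interior l_c = 3.125 − 1.125 = 2 → r_n = 105 kips.
  R_n,bearing = 1·95.16 + 2·105 = 305.2 kips → 0.75 × 305.2 = 229 kips.
Bolt shear governs: 120 kips.

120 kips (bolt shear governs)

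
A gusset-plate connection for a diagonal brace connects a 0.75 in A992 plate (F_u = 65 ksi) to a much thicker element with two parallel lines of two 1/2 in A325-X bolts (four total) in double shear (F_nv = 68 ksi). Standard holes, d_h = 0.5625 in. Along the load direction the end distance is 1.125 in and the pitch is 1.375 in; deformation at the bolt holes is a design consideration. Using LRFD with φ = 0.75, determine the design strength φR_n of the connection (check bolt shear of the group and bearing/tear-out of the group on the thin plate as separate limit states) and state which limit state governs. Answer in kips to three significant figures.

80.1 kips (bolt shear governs)

Bolt shear: A_b = π·0.5²/4 = 0.1963 in²; R_n = 68 × 0.1963 × 4 × 2 = 106.8 kips → 0.75 × 106.8 = 80.1 kips.
Bearing (1.2 l_c t F_u ≤ 2.4 d t F_u): upper limit = 2.4·0.5·0.75·65 = 58.5 kips.
  Edge l_c = 1.125 − 0.5625/2 = 0.8438 → r_n = 49.36 kips; interior l_c = 1.375 − 0.5625 = 0.8125 → r_n = 47.53 kips.
  R_n,bearing = 2·49.36 + 2·47.53 = 193.8 kips → 0.75 × 193.8 = 145 kips.
Bolt shear governs: 80.1 kips.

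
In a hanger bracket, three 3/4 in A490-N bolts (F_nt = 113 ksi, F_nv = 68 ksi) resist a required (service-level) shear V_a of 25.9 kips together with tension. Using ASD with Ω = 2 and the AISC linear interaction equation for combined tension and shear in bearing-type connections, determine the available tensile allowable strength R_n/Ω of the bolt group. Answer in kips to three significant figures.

54.3 kips

A_b = π·0.75²/4 = 0.4418 in²; f_rv = 25.9 / (3 × 0.4418) = 19.54 ksi.
F'_nt = 1.3 F_nt − (Ω F_nt / F_nv) f_rv = 1.3·113 − (2·113/68)·19.54 = 81.95 ksi, capped at F_nt → F'_nt = 81.95 ksi.
R_n = F'_nt · A_b · n = 81.95 × 0.4418 × 3 = 108.6 kips.
Allowable strength R_n/Ω = 108.6 / 2 = 54.3 kips.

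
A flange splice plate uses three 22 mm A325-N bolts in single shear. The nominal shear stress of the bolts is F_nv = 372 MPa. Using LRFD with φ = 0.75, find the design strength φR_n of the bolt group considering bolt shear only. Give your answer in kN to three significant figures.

A_b = π × 22² / 4 = 380.1 mm².
R_n = F_nv · A_b · n · n_s = 372 × 380.1 × 3 × 1 / 1000 = 424.2 kN.
Design strength φR_n = 0.75 × 424.2 = 318 kN.

318 kN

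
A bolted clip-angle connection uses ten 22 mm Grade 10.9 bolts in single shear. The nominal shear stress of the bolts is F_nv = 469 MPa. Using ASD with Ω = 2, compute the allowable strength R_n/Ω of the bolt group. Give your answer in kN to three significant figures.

891 kN

A_b = π × 22² / 4 = 380.1 mm².
R_n = F_nv · A_b · n · n_s = 469 × 380.1 × 10 × 1 / 1000 = 1783 kN.
Allowable strength R_n/Ω = 1783 / 2 = 891 kN.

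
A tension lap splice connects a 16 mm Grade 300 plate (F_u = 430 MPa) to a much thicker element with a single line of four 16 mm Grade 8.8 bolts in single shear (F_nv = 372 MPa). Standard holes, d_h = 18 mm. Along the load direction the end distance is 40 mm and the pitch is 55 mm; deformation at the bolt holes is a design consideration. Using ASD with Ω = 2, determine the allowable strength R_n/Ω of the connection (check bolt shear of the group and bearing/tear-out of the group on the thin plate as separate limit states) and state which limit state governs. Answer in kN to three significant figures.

Bolt shear: A_b = π·16²/4 = 201.1 mm²; R_n = 372 × 201.1 × 4 × 1 / 1000 = 299.2 kN → 299.2 / 2 = 150 kN.
Bearing (1.2 l_c t F_u ≤ 2.4 d t F_u): upper limit = 2.4·16·16·430 / 1000 = 264.2 kN.
  Edge l_c = 40 − 18/2 = 31 → r_n = 255.9 kN; interior l_c = 55 − 18 = 37 → r_n = 264.2 kN.
  R_n,bearing = 1·255.9 + 3·264.2 = 1049 kN → 1049 / 2 = 524 kN.
Bolt shear governs: 150 kN.

150 kN (bolt shear governs)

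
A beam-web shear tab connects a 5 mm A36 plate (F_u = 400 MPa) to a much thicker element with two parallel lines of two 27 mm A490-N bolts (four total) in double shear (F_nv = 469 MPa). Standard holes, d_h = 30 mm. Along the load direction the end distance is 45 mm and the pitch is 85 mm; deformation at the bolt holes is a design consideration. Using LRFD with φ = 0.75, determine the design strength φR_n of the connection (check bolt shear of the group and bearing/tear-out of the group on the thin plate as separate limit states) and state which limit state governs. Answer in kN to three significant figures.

302 kN (bearing governs)

Bolt shear: A_b = π·27²/4 = 572.6 mm²; R_n = 469 × 572.6 × 4 × 2 / 1000 = 2148 kN → 0.75 × 2148 = 1610 kN.
Bearing (1.2 l_c t F_u ≤ 2.4 d t F_u): upper limit = 2.4·27·5·400 / 1000 = 129.6 kN.
  Edge l_c = 45 − 30/2 = 30 → r_n = 72 kN; interior l_c = 85 − 30 = 55 → r_n = 129.6 kN.
  R_n,bearing = 2·72 + 2·129.6 = 403.2 kN → 0.75 × 403.2 = 302 kN.
Bearing governs: 302 kN.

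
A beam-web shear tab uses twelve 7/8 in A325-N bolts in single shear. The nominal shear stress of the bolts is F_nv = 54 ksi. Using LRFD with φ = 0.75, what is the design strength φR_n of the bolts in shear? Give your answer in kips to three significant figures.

292 kips

A_b = π × 0.875² / 4 = 0.6013 in².
R_n = F_nv · A_b · n · n_s = 54 × 0.6013 × 12 × 1 = 389.7 kips.
Design strength φR_n = 0.75 × 389.7 = 292 kips.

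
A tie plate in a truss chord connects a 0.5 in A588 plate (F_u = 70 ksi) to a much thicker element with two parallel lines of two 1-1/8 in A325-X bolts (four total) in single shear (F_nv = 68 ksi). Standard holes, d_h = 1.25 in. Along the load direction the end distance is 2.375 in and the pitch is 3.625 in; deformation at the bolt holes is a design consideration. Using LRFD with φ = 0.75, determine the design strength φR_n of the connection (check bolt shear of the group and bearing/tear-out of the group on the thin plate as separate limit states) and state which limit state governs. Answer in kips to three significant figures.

Bolt shear: A_b = π·1.125²/4 = 0.994 in²; R_n = 68 × 0.994 × 4 × 1 = 270.4 kips → 0.75 × 270.4 = 203 kips.
Bearing (1.2 l_c t F_u ≤ 2.4 d t F_u): upper limit = 2.4·1.125·0.5·70 = 94.5 kips.
  Edge l_c = 2.375 − 1.25/2 = 1.75 → r_n = 73.5 kips; interior l_c = 3.625 − 1.25 = 2.375 → r_n = 94.5 kips.
  R_n,bearing = 2·73.5 + 2·94.5 = 336 kips → 0.75 × 336 = 252 kips.
Bolt shear governs: 203 kips.

203 kips (bolt shear governs)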